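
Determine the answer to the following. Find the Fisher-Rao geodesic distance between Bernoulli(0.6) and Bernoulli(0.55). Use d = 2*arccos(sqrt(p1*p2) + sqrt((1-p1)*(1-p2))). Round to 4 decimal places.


Geodesic distance on Bernoulli manifold:
d(p1,p2) = 2*arccos(sqrt(p1*p2) + sqrt((1-p1)*(1-p2))).
sqrt(p1*p2) = sqrt(0.6*0.55) = 0.574456.
sqrt((1-p1)*(1-p2)) = sqrt(0.4*0.45) = 0.424264.
arg = 0.574456 + 0.424264 = 0.99872.
d = 2*arccos(0.99872) = 0.1012

0.1012


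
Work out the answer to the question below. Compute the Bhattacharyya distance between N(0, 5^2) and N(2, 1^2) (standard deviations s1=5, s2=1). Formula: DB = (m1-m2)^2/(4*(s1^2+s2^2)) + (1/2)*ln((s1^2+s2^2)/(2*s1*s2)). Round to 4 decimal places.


Bhattacharyya distance between two Gaussians:
DB = (m1-m2)^2/(4*(s1^2+s2^2)) + (1/2)*ln((s1^2+s2^2)/(2*s1*s2)).
(m1-m2)^2 = (-2)^2 = 4.
s1^2+s2^2 = 25 + 1 = 26.
term1 = 4/104 = 0.038462.
term2 = 0.5*ln(26/10.0) = 0.477756.
DB = 0.038462 + 0.477756 = 0.5162

0.5162


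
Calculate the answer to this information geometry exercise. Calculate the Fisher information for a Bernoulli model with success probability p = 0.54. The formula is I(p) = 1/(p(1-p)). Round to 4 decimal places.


For Bernoulli(p), Fisher information is I(p) = 1/(p*(1-p)).
p = 0.54, 1-p = 0.46.
p*(1-p) = 0.2484.
I(p) = 1/0.2484 = 4.0258

4.0258


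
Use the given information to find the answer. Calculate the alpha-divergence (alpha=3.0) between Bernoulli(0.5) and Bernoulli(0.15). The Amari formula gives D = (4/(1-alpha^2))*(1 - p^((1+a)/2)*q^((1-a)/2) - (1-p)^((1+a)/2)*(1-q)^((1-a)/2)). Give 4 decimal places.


Amari alpha-divergence:
D = (4/(1-alpha^2))*(1 - p^((1+a)/2)*q^((1-a)/2) - (1-p)^((1+a)/2)*(1-q)^((1-a)/2)).
alpha = 3.0, p = 0.5, q = 0.15.
e1 = (1+alpha)/2 = 2.0, e2 = (1-alpha)/2 = -1.0.
t1 = p^e1 * q^e2 = 0.5^2.0 * 0.15^-1.0 = 1.666667.
t2 = (1-p)^e1 * (1-q)^e2 = 0.5^2.0 * 0.85^-1.0 = 0.294118.
4/(1-alpha^2) = -0.5.
D = -0.5*(1 - 1.666667 - 0.294118) = 0.4804

0.4804


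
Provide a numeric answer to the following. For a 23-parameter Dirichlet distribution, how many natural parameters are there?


Exponential family dimension calculation:
Dirichlet with 23 components has 23 natural parameters.

23


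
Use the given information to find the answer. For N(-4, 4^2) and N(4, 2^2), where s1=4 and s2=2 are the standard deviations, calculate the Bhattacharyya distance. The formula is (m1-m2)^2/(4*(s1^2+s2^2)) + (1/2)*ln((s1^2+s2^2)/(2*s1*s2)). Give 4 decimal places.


Bhattacharyya distance between two Gaussians:
DB = (m1-m2)^2/(4*(s1^2+s2^2)) + (1/2)*ln((s1^2+s2^2)/(2*s1*s2)).
(m1-m2)^2 = (-8)^2 = 64.
s1^2+s2^2 = 16 + 4 = 20.
term1 = 64/80 = 0.8.
term2 = 0.5*ln(20/16.0) = 0.111572.
DB = 0.8 + 0.111572 = 0.9116

0.9116


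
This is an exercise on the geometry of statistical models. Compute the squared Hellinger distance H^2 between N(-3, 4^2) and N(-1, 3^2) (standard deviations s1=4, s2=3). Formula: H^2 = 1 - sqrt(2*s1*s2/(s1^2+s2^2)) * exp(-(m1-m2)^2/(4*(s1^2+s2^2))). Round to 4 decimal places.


Squared Hellinger distance for Gaussians:
H^2 = 1 - sqrt(2*s1*s2/(s1^2+s2^2)) * exp(-(m1-m2)^2/(4*(s1^2+s2^2))).
s1^2 = 16, s2^2 = 9, s1^2+s2^2 = 25.
sqrt(2*4*3/(25)) = 0.979796.
(m1-m2)^2 = (-2)^2 = 4.
exp(-4/(4*25)) = exp(-0.04) = 0.960789.
H^2 = 1 - 0.979796*0.960789 = 0.0586

0.0586


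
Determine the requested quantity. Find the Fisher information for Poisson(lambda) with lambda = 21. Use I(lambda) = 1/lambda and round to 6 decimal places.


Fisher information for Poisson: I(lambda) = 1/lambda.
lambda = 21.
I(lambda) = 1/21 = 0.047619

0.047619


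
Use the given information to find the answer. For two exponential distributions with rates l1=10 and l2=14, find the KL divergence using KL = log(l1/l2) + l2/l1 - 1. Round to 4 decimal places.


KL divergence for exponential family:
KL = log(l1/l2) + l2/l1 - 1.
log(10/14) = -0.336472.
14/10 = 1.4.
KL = -0.336472 + 1.4 - 1 = 0.0635

0.0635


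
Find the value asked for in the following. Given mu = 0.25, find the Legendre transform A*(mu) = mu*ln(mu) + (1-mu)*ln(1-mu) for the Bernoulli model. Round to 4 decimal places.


Legendre transform for Bernoulli:
A*(mu) = mu*log(mu) + (1-mu)*log(1-mu).
mu = 0.25, 1-mu = 0.75.
mu*log(mu) = 0.25*log(0.25) = -0.346574.
(1-mu)*log(1-mu) = 0.75*log(0.75) = -0.215762.
A* = -0.346574 + -0.215762 = -0.5623

-0.5623


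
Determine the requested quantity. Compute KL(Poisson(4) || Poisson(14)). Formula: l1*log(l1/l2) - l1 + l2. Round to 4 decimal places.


KL divergence for Poisson:
KL = l1*log(l1/l2) - l1 + l2.
l1 = 4, l2 = 14.
log(4/14) = -1.252763.
l1*log(l1/l2) = 4 * -1.252763 = -5.011052.
KL = -5.011052 - 4 + 14 = 4.9889

4.9889


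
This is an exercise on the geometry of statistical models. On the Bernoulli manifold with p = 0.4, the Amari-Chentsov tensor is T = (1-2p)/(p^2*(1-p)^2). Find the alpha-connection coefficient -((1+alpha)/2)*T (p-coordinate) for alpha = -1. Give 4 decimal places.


Skewness (Amari-Chentsov) tensor: T = (1-2p)/(p^2*(1-p)^2).
p = 0.4, 1-2p = 0.2, p^2 = 0.16, (1-p)^2 = 0.36.
T = 0.2/(0.16 * 0.36) = 3.472222.
In the p-coordinate, Gamma^(alpha) = Gamma^(0) - (alpha/2)*T with Gamma^(0) = (1/2)*g'(p) = -T/2,
so Gamma^(alpha) = -((1+alpha)/2)*T.
alpha = -1, -(1+alpha)/2 = 0.0.
Gamma = 0.0 * 3.472222 = 0.0000

0.0000


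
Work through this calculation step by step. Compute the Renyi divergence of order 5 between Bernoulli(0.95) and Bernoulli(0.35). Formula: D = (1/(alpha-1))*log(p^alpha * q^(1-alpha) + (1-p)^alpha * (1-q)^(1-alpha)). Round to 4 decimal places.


Renyi divergence of order alpha between Bernoulli distributions:
D = (1/(alpha-1))*log(p^alpha * q^(1-alpha) + (1-p)^alpha * (1-q)^(1-alpha)).
alpha = 5, p = 0.95, q = 0.35.
p^alpha * q^(1-alpha) = 0.95^5 * 0.35^-4 = 51.563911.
(1-p)^alpha * (1-q)^(1-alpha) = 0.05^5 * 0.65^-4 = 2e-06.
sum = 51.563911 + 2e-06 = 51.563913.
D = (1/4)*log(51.563913) = 0.9857

0.9857


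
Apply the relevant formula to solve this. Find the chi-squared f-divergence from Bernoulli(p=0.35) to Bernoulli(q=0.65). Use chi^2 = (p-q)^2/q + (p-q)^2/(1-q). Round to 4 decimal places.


Chi-squared divergence between Bernoulli distributions:
chi^2 = (p-q)^2/q + (p-q)^2/(1-q).
p = 0.35, q = 0.65, p-q = -0.3.
(p-q)^2 = 0.09.
term1 = 0.09/0.65 = 0.138462.
term2 = 0.09/0.35 = 0.257143.
chi^2 = 0.138462 + 0.257143 = 0.3956

0.3956


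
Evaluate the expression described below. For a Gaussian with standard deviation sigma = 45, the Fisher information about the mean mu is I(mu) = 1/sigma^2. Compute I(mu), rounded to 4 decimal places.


The Fisher information for the mean of a normal distribution is I(mu) = 1/sigma^2.
sigma = 45, so sigma^2 = 2025.
I(mu) = 1/2025 = 0.0005

0.0005


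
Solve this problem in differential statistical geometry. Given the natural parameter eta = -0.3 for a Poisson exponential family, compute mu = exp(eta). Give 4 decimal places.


Expectation parameter for Poisson exponential family:
mu = exp(eta).
eta = -0.3.
mu = exp(-0.3) = 0.7408

0.7408


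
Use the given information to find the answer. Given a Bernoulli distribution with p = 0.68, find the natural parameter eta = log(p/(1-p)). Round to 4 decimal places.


Natural parameter for Bernoulli: eta = log(p/(1-p)).
p = 0.68, 1-p = 0.32.
p/(1-p) = 2.125.
eta = log(2.125) = 0.7538

0.7538


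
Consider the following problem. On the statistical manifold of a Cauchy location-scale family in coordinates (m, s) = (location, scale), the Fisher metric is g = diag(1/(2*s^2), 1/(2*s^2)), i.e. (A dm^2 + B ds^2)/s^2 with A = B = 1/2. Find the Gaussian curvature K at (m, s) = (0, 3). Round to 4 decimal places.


The metric has the form g = (A dm^2 + B ds^2)/s^2 with A = 1/2, B = 1/2.
Substitute u = sqrt(A/B)*m: g = B*(du^2 + ds^2)/s^2, i.e. B times the
Poincare upper half-plane metric, which has constant Gaussian curvature -1.
Scaling a 2D metric by a constant c divides the Gaussian curvature by c,
so K = -1/B = -1/(1/2) = -2.0000 everywhere (the point (m, s) = (0, 3) is irrelevant:
the curvature is constant).
The requested Gaussian curvature is K = -2.0000.

-2.0000


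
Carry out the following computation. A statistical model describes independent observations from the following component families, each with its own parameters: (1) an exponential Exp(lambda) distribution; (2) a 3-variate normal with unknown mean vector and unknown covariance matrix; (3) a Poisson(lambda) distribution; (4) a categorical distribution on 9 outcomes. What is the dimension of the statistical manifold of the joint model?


The dimension of a statistical manifold equals the number of free
(independent) real parameters of the model. For a product of independent
blocks the parameter counts add.
- exponential (lambda): 1.
- 3-variate normal: 3 (mean) + 3*4/2 = 6 (symmetric covariance) = 9.
- Poisson (lambda): 1.
- categorical on 9 outcomes (probabilities sum to 1): 9-1 = 8.
Total = 1 + 9 + 1 + 8 = 19.
Dimension = 19

19


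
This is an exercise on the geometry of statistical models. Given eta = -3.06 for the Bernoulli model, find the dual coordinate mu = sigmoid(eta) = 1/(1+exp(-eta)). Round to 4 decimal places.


Dual coordinate (expectation parameter) for Bernoulli:
mu = 1/(1+exp(-eta)).
eta = -3.06.
exp(-eta) = exp(3.06) = 21.327557.
mu = 1/(1+21.327557) = 0.0448

0.0448


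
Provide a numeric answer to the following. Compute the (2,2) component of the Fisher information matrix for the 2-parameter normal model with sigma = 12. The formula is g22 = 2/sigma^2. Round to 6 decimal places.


For the 2-parameter normal family, the Fisher metric has:
  g11 = 1/sigma^2, g22 = 2/sigma^2.
sigma = 12, sigma^2 = 144.
g22 = 0.013889

0.013889


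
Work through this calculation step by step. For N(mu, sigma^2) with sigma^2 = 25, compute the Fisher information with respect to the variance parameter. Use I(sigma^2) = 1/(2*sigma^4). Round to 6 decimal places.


Fisher information for variance: I(sigma^2) = 1/(2*sigma^4).
sigma^2 = 25, so sigma^4 = 625.
I = 1/(2*625) = 1/1250 = 0.000800

0.000800


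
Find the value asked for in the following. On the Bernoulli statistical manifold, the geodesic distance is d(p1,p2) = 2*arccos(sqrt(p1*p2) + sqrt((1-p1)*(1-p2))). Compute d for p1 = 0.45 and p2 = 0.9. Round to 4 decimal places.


Geodesic distance on Bernoulli manifold:
d(p1,p2) = 2*arccos(sqrt(p1*p2) + sqrt((1-p1)*(1-p2))).
sqrt(p1*p2) = sqrt(0.45*0.9) = 0.636396.
sqrt((1-p1)*(1-p2)) = sqrt(0.55*0.1) = 0.234521.
arg = 0.636396 + 0.234521 = 0.870917.
d = 2*arccos(0.870917) = 1.0275

1.0275


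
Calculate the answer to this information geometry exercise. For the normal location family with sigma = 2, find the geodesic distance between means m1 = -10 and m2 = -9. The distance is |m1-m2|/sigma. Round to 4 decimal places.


On the fixed-variance normal subfamily, geodesic distance = |m1-m2|/sigma.
|-10 - -9| = 1.
sigma = 2.
d = 1/2 = 0.5000

0.5000


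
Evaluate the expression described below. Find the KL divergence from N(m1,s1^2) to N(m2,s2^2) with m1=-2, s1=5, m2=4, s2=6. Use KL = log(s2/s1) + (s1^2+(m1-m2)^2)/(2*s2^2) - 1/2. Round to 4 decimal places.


KL divergence between normal distributions:
KL = log(s2/s1) + (s1^2 + (m1-m2)^2)/(2*s2^2) - 1/2.
log(6/5) = 0.182322.
(5^2 + (-2-4)^2)/(2*6^2) = (25 + 36)/72 = 0.847222.
KL = 0.182322 + 0.847222 - 0.5 = 0.5295

0.5295


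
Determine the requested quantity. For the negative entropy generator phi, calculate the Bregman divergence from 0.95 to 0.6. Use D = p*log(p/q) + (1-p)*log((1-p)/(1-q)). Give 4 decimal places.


Bregman divergence with negative entropy generator:
D = p*log(p/q) + (1-p)*log((1-p)/(1-q)).
p = 0.95, q = 0.6.
p*log(p/q) = 0.95*log(0.95/0.6) = 0.436556.
(1-p)*log((1-p)/(1-q)) = 0.05*log(0.05/0.4) = -0.103972.
D = 0.436556 + -0.103972 = 0.3326

0.3326


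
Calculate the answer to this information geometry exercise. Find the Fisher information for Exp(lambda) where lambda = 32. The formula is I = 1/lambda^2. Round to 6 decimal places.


Fisher information for exponential: I(lambda) = 1/lambda^2.
lambda = 32, lambda^2 = 1024.
I = 1/1024 = 0.000977

0.000977


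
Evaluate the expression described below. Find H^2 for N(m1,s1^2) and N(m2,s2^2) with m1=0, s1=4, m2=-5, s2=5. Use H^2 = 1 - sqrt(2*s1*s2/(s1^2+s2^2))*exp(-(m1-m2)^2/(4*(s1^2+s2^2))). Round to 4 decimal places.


Squared Hellinger distance for Gaussians:
H^2 = 1 - sqrt(2*s1*s2/(s1^2+s2^2)) * exp(-(m1-m2)^2/(4*(s1^2+s2^2))).
s1^2 = 16, s2^2 = 25, s1^2+s2^2 = 41.
sqrt(2*4*5/(41)) = 0.98773.
(m1-m2)^2 = (5)^2 = 25.
exp(-25/(4*41)) = exp(-0.152439) = 0.858611.
H^2 = 1 - 0.98773*0.858611 = 0.1519

0.1519


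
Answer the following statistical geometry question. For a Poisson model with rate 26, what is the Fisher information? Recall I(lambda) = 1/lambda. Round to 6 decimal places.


Fisher information for Poisson: I(lambda) = 1/lambda.
lambda = 26.
I(lambda) = 1/26 = 0.038462

0.038462


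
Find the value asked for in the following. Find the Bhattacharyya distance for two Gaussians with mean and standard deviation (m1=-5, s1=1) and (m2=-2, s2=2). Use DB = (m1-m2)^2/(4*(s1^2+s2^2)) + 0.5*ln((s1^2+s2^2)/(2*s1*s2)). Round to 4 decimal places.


Bhattacharyya distance between two Gaussians:
DB = (m1-m2)^2/(4*(s1^2+s2^2)) + (1/2)*ln((s1^2+s2^2)/(2*s1*s2)).
(m1-m2)^2 = (-3)^2 = 9.
s1^2+s2^2 = 1 + 4 = 5.
term1 = 9/20 = 0.45.
term2 = 0.5*ln(5/4.0) = 0.111572.
DB = 0.45 + 0.111572 = 0.5616

0.5616


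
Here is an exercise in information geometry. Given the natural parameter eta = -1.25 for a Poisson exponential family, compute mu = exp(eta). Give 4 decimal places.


Expectation parameter for Poisson exponential family:
mu = exp(eta).
eta = -1.25.
mu = exp(-1.25) = 0.2865

0.2865


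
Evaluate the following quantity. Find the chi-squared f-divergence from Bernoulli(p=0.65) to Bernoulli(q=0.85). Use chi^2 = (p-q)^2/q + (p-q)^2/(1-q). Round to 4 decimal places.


Chi-squared divergence between Bernoulli distributions:
chi^2 = (p-q)^2/q + (p-q)^2/(1-q).
p = 0.65, q = 0.85, p-q = -0.2.
(p-q)^2 = 0.04.
term1 = 0.04/0.85 = 0.047059.
term2 = 0.04/0.15 = 0.266667.
chi^2 = 0.047059 + 0.266667 = 0.3137

0.3137


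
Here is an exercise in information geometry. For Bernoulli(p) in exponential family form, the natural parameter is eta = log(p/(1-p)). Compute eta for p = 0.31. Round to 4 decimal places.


Natural parameter for Bernoulli: eta = log(p/(1-p)).
p = 0.31, 1-p = 0.69.
p/(1-p) = 0.449275.
eta = log(0.449275) = -0.8001

-0.8001


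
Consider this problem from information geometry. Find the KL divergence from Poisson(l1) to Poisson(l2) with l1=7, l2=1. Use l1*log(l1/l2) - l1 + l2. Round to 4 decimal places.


KL divergence for Poisson:
KL = l1*log(l1/l2) - l1 + l2.
l1 = 7, l2 = 1.
log(7/1) = 1.94591.
l1*log(l1/l2) = 7 * 1.94591 = 13.621371.
KL = 13.621371 - 7 + 1 = 7.6214

7.6214


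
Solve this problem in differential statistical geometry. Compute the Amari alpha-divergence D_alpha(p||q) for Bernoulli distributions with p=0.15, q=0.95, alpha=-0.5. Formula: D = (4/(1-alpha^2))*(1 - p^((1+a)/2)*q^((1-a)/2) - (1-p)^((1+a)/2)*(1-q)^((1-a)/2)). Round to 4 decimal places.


Amari alpha-divergence:
D = (4/(1-alpha^2))*(1 - p^((1+a)/2)*q^((1-a)/2) - (1-p)^((1+a)/2)*(1-q)^((1-a)/2)).
alpha = -0.5, p = 0.15, q = 0.95.
e1 = (1+alpha)/2 = 0.25, e2 = (1-alpha)/2 = 0.75.
t1 = p^e1 * q^e2 = 0.15^0.25 * 0.95^0.75 = 0.598847.
t2 = (1-p)^e1 * (1-q)^e2 = 0.85^0.25 * 0.05^0.75 = 0.101527.
4/(1-alpha^2) = 5.333333.
D = 5.333333*(1 - 0.598847 - 0.101527) = 1.5980

1.5980


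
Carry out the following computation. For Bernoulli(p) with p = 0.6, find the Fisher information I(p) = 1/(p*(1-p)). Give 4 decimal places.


For Bernoulli(p), Fisher information is I(p) = 1/(p*(1-p)).
p = 0.6, 1-p = 0.4.
p*(1-p) = 0.24.
I(p) = 1/0.24 = 4.1667

4.1667


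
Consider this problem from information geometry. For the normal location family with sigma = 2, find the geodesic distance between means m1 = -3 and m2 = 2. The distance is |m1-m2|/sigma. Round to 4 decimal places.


On the fixed-variance normal subfamily, geodesic distance = |m1-m2|/sigma.
|-3 - 2| = 5.
sigma = 2.
d = 5/2 = 2.5000

2.5000


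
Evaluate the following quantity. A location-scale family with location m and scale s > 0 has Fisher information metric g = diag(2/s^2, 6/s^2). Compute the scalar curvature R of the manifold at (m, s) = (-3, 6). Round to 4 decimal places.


The metric has the form g = (A dm^2 + B ds^2)/s^2 with A = 2, B = 6.
Substitute u = sqrt(A/B)*m: g = B*(du^2 + ds^2)/s^2, i.e. B times the
Poincare upper half-plane metric, which has constant Gaussian curvature -1.
Scaling a 2D metric by a constant c divides the Gaussian curvature by c,
so K = -1/B = -1/(6) = -0.1667 everywhere (the point (m, s) = (-3, 6) is irrelevant:
the curvature is constant).
Scalar curvature in dimension 2: R = 2K = -2/(6) = -0.3333.

-0.3333


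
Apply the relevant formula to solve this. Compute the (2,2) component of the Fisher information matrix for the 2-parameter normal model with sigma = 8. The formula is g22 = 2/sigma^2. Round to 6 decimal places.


For the 2-parameter normal family, the Fisher metric has:
  g11 = 1/sigma^2, g22 = 2/sigma^2.
sigma = 8, sigma^2 = 64.
g22 = 0.031250

0.031250


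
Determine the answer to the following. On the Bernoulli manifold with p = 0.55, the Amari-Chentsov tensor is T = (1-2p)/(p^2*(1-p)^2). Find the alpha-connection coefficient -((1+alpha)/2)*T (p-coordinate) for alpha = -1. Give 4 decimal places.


Skewness (Amari-Chentsov) tensor: T = (1-2p)/(p^2*(1-p)^2).
p = 0.55, 1-2p = -0.1, p^2 = 0.3025, (1-p)^2 = 0.2025.
T = -0.1/(0.3025 * 0.2025) = -1.632486.
In the p-coordinate, Gamma^(alpha) = Gamma^(0) - (alpha/2)*T with Gamma^(0) = (1/2)*g'(p) = -T/2,
so Gamma^(alpha) = -((1+alpha)/2)*T.
alpha = -1, -(1+alpha)/2 = 0.0.
Gamma = 0.0 * -1.632486 = 0.0000

0.0000


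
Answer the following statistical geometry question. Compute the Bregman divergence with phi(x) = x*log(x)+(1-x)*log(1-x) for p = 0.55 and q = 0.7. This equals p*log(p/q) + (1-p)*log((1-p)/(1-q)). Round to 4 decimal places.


Bregman divergence with negative entropy generator:
D = p*log(p/q) + (1-p)*log((1-p)/(1-q)).
p = 0.55, q = 0.7.
p*log(p/q) = 0.55*log(0.55/0.7) = -0.132639.
(1-p)*log((1-p)/(1-q)) = 0.45*log(0.45/0.3) = 0.182459.
D = -0.132639 + 0.182459 = 0.0498

0.0498


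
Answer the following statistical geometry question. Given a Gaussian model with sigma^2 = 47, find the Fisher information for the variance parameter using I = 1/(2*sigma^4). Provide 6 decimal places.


Fisher information for variance: I(sigma^2) = 1/(2*sigma^4).
sigma^2 = 47, so sigma^4 = 2209.
I = 1/(2*2209) = 1/4418 = 0.000226

0.000226


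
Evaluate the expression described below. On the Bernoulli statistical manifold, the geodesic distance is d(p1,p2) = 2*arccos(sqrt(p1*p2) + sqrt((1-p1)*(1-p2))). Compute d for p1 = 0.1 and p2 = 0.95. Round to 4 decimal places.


Geodesic distance on Bernoulli manifold:
d(p1,p2) = 2*arccos(sqrt(p1*p2) + sqrt((1-p1)*(1-p2))).
sqrt(p1*p2) = sqrt(0.1*0.95) = 0.308221.
sqrt((1-p1)*(1-p2)) = sqrt(0.9*0.05) = 0.212132.
arg = 0.308221 + 0.212132 = 0.520353.
d = 2*arccos(0.520353) = 2.0471

2.0471


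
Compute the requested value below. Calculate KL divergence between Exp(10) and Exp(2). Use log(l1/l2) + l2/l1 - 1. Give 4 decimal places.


KL divergence for exponential family:
KL = log(l1/l2) + l2/l1 - 1.
log(10/2) = 1.609438.
2/10 = 0.2.
KL = 1.609438 + 0.2 - 1 = 0.8094

0.8094


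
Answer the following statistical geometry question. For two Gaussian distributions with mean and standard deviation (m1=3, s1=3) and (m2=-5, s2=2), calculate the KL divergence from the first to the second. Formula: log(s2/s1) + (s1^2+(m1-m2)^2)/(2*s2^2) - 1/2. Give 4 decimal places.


KL divergence between normal distributions:
KL = log(s2/s1) + (s1^2 + (m1-m2)^2)/(2*s2^2) - 1/2.
log(2/3) = -0.405465.
(3^2 + (3--5)^2)/(2*2^2) = (9 + 64)/8 = 9.125.
KL = -0.405465 + 9.125 - 0.5 = 8.2195

8.2195


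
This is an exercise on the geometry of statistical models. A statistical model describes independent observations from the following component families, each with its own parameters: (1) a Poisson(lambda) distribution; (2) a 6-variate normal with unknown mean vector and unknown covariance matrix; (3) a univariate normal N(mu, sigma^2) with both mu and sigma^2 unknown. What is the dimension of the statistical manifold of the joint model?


The dimension of a statistical manifold equals the number of free
(independent) real parameters of the model. For a product of independent
blocks the parameter counts add.
- Poisson (lambda): 1.
- 6-variate normal: 6 (mean) + 6*7/2 = 21 (symmetric covariance) = 27.
- normal (mu, sigma^2): 2.
Total = 1 + 27 + 2 = 30.
Dimension = 30

30


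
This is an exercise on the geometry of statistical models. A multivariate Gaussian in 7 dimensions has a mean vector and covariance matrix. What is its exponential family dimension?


Exponential family dimension calculation:
For 7-dim MVN: mean has 7 params, covariance has 7*8/2 = 28 unique entries.
Total dim = 7 + 28 = 35.

35


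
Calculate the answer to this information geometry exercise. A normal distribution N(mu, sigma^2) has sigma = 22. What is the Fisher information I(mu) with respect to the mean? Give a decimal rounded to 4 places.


The Fisher information for the mean of a normal distribution is I(mu) = 1/sigma^2.
sigma = 22, so sigma^2 = 484.
I(mu) = 1/484 = 0.0021

0.0021


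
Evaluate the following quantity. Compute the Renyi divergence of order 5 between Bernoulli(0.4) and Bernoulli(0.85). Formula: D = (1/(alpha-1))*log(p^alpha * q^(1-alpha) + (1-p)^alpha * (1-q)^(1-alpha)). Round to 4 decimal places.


Renyi divergence of order alpha between Bernoulli distributions:
D = (1/(alpha-1))*log(p^alpha * q^(1-alpha) + (1-p)^alpha * (1-q)^(1-alpha)).
alpha = 5, p = 0.4, q = 0.85.
p^alpha * q^(1-alpha) = 0.4^5 * 0.85^-4 = 0.019617.
(1-p)^alpha * (1-q)^(1-alpha) = 0.6^5 * 0.15^-4 = 153.6.
sum = 0.019617 + 153.6 = 153.619617.
D = (1/4)*log(153.619617) = 1.2586

1.2586


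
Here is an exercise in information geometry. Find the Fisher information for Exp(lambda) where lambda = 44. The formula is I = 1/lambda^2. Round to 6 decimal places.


Fisher information for exponential: I(lambda) = 1/lambda^2.
lambda = 44, lambda^2 = 1936.
I = 1/1936 = 0.000517

0.000517


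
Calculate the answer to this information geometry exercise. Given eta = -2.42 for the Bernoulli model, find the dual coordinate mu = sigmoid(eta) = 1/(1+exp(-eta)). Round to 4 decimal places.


Dual coordinate (expectation parameter) for Bernoulli:
mu = 1/(1+exp(-eta)).
eta = -2.42.
exp(-eta) = exp(2.42) = 11.245859.
mu = 1/(1+11.245859) = 0.0817

0.0817


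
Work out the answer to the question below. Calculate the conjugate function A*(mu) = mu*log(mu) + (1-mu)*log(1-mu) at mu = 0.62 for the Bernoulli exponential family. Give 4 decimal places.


Legendre transform for Bernoulli:
A*(mu) = mu*log(mu) + (1-mu)*log(1-mu).
mu = 0.62, 1-mu = 0.38.
mu*log(mu) = 0.62*log(0.62) = -0.296382.
(1-mu)*log(1-mu) = 0.38*log(0.38) = -0.367682.
A* = -0.296382 + -0.367682 = -0.6641

-0.6641


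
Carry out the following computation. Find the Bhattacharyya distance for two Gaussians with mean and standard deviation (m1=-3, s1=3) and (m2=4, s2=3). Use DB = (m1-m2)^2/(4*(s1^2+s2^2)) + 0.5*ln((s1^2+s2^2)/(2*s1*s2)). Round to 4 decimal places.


Bhattacharyya distance between two Gaussians:
DB = (m1-m2)^2/(4*(s1^2+s2^2)) + (1/2)*ln((s1^2+s2^2)/(2*s1*s2)).
(m1-m2)^2 = (-7)^2 = 49.
s1^2+s2^2 = 9 + 9 = 18.
term1 = 49/72 = 0.680556.
term2 = 0.5*ln(18/18.0) = 0.0.
DB = 0.680556 + 0.0 = 0.6806

0.6806


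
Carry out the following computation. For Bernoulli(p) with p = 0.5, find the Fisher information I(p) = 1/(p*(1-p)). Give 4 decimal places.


For Bernoulli(p), Fisher information is I(p) = 1/(p*(1-p)).
p = 0.5, 1-p = 0.5.
p*(1-p) = 0.25.
I(p) = 1/0.25 = 4.0000

4.0000


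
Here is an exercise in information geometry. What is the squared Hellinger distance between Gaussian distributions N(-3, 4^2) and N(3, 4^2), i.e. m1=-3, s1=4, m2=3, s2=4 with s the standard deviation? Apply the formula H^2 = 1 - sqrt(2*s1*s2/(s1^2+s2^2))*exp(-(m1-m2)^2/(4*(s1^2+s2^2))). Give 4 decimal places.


Squared Hellinger distance for Gaussians:
H^2 = 1 - sqrt(2*s1*s2/(s1^2+s2^2)) * exp(-(m1-m2)^2/(4*(s1^2+s2^2))).
s1^2 = 16, s2^2 = 16, s1^2+s2^2 = 32.
sqrt(2*4*4/(32)) = 1.0.
(m1-m2)^2 = (-6)^2 = 36.
exp(-36/(4*32)) = exp(-0.28125) = 0.75484.
H^2 = 1 - 1.0*0.75484 = 0.2452

0.2452


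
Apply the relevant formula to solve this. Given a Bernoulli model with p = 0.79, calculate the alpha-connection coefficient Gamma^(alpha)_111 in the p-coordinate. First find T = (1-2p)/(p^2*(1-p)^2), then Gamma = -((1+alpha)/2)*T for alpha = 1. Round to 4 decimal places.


Skewness (Amari-Chentsov) tensor: T = (1-2p)/(p^2*(1-p)^2).
p = 0.79, 1-2p = -0.58, p^2 = 0.6241, (1-p)^2 = 0.0441.
T = -0.58/(0.6241 * 0.0441) = -21.07343.
In the p-coordinate, Gamma^(alpha) = Gamma^(0) - (alpha/2)*T with Gamma^(0) = (1/2)*g'(p) = -T/2,
so Gamma^(alpha) = -((1+alpha)/2)*T.
alpha = 1, -(1+alpha)/2 = -1.0.
Gamma = -1.0 * -21.07343 = 21.0734

21.0734


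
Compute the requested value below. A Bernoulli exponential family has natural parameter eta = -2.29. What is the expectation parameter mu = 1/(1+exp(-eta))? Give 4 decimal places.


Dual coordinate (expectation parameter) for Bernoulli:
mu = 1/(1+exp(-eta)).
eta = -2.29.
exp(-eta) = exp(2.29) = 9.874938.
mu = 1/(1+9.874938) = 0.0920

0.0920


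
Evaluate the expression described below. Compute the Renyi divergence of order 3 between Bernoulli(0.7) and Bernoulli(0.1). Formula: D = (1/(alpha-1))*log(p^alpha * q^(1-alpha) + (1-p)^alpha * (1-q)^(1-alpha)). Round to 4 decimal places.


Renyi divergence of order alpha between Bernoulli distributions:
D = (1/(alpha-1))*log(p^alpha * q^(1-alpha) + (1-p)^alpha * (1-q)^(1-alpha)).
alpha = 3, p = 0.7, q = 0.1.
p^alpha * q^(1-alpha) = 0.7^3 * 0.1^-2 = 34.3.
(1-p)^alpha * (1-q)^(1-alpha) = 0.3^3 * 0.9^-2 = 0.033333.
sum = 34.3 + 0.033333 = 34.333333.
D = (1/2)*log(34.333333) = 1.7681

1.7681


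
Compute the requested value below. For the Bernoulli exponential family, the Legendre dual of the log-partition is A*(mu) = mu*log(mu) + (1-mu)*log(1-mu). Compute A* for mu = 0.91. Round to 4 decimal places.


Legendre transform for Bernoulli:
A*(mu) = mu*log(mu) + (1-mu)*log(1-mu).
mu = 0.91, 1-mu = 0.09.
mu*log(mu) = 0.91*log(0.91) = -0.085823.
(1-mu)*log(1-mu) = 0.09*log(0.09) = -0.216715.
A* = -0.085823 + -0.216715 = -0.3025

-0.3025


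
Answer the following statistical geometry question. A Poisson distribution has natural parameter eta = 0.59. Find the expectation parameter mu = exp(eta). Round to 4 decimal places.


Expectation parameter for Poisson exponential family:
mu = exp(eta).
eta = 0.59.
mu = exp(0.59) = 1.8040

1.8040


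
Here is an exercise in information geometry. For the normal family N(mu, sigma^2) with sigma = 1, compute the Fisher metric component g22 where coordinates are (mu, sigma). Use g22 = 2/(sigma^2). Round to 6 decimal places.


For the 2-parameter normal family, the Fisher metric has:
  g11 = 1/sigma^2, g22 = 2/sigma^2.
sigma = 1, sigma^2 = 1.
g22 = 2.000000

2.000000


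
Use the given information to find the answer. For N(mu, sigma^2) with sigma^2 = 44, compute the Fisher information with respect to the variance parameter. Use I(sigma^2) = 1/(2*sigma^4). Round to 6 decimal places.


Fisher information for variance: I(sigma^2) = 1/(2*sigma^4).
sigma^2 = 44, so sigma^4 = 1936.
I = 1/(2*1936) = 1/3872 = 0.000258

0.000258


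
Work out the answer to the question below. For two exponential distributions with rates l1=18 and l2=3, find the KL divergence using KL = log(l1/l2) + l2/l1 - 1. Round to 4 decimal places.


KL divergence for exponential family:
KL = log(l1/l2) + l2/l1 - 1.
log(18/3) = 1.791759.
3/18 = 0.166667.
KL = 1.791759 + 0.166667 - 1 = 0.9584

0.9584


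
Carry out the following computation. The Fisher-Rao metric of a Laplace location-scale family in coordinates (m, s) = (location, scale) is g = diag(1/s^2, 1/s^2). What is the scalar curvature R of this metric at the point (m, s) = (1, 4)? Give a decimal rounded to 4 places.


The metric has the form g = (A dm^2 + B ds^2)/s^2 with A = 1, B = 1.
Substitute u = sqrt(A/B)*m: g = B*(du^2 + ds^2)/s^2, i.e. B times the
Poincare upper half-plane metric, which has constant Gaussian curvature -1.
Scaling a 2D metric by a constant c divides the Gaussian curvature by c,
so K = -1/B = -1/(1) = -1.0000 everywhere (the point (m, s) = (1, 4) is irrelevant:
the curvature is constant).
Scalar curvature in dimension 2: R = 2K = -2/(1) = -2.0000.

-2.0000


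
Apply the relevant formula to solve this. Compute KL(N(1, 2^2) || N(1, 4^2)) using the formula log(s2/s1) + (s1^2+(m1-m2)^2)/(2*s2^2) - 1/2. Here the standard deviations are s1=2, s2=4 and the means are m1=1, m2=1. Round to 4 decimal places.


KL divergence between normal distributions:
KL = log(s2/s1) + (s1^2 + (m1-m2)^2)/(2*s2^2) - 1/2.
log(4/2) = 0.693147.
(2^2 + (1-1)^2)/(2*4^2) = (4 + 0)/32 = 0.125.
KL = 0.693147 + 0.125 - 0.5 = 0.3181

0.3181


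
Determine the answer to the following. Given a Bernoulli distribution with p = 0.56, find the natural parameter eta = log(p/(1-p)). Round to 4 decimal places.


Natural parameter for Bernoulli: eta = log(p/(1-p)).
p = 0.56, 1-p = 0.44.
p/(1-p) = 1.272727.
eta = log(1.272727) = 0.2412

0.2412


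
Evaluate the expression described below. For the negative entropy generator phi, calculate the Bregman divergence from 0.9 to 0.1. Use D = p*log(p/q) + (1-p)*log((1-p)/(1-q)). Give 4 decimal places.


Bregman divergence with negative entropy generator:
D = p*log(p/q) + (1-p)*log((1-p)/(1-q)).
p = 0.9, q = 0.1.
p*log(p/q) = 0.9*log(0.9/0.1) = 1.977502.
(1-p)*log((1-p)/(1-q)) = 0.1*log(0.1/0.9) = -0.219722.
D = 1.977502 + -0.219722 = 1.7578

1.7578


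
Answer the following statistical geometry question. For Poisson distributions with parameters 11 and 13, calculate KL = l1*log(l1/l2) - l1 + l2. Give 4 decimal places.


KL divergence for Poisson:
KL = l1*log(l1/l2) - l1 + l2.
l1 = 11, l2 = 13.
log(11/13) = -0.167054.
l1*log(l1/l2) = 11 * -0.167054 = -1.837595.
KL = -1.837595 - 11 + 13 = 0.1624

0.1624


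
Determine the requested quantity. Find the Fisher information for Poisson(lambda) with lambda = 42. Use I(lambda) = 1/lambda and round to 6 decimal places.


Fisher information for Poisson: I(lambda) = 1/lambda.
lambda = 42.
I(lambda) = 1/42 = 0.023810

0.023810


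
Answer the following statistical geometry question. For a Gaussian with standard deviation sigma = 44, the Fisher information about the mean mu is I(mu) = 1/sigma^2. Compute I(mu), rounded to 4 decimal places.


The Fisher information for the mean of a normal distribution is I(mu) = 1/sigma^2.
sigma = 44, so sigma^2 = 1936.
I(mu) = 1/1936 = 0.0005

0.0005


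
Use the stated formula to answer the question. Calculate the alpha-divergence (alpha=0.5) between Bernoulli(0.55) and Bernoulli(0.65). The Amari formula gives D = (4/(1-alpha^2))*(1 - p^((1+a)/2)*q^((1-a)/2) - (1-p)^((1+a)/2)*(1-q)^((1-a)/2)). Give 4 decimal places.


Amari alpha-divergence:
D = (4/(1-alpha^2))*(1 - p^((1+a)/2)*q^((1-a)/2) - (1-p)^((1+a)/2)*(1-q)^((1-a)/2)).
alpha = 0.5, p = 0.55, q = 0.65.
e1 = (1+alpha)/2 = 0.75, e2 = (1-alpha)/2 = 0.25.
t1 = p^e1 * q^e2 = 0.55^0.75 * 0.65^0.25 = 0.573456.
t2 = (1-p)^e1 * (1-q)^e2 = 0.45^0.75 * 0.35^0.25 = 0.422597.
4/(1-alpha^2) = 5.333333.
D = 5.333333*(1 - 0.573456 - 0.422597) = 0.0210

0.0210


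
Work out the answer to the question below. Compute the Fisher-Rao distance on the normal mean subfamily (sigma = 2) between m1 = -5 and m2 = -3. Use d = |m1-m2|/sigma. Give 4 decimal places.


On the fixed-variance normal subfamily, geodesic distance = |m1-m2|/sigma.
|-5 - -3| = 2.
sigma = 2.
d = 2/2 = 1.0000

1.0000


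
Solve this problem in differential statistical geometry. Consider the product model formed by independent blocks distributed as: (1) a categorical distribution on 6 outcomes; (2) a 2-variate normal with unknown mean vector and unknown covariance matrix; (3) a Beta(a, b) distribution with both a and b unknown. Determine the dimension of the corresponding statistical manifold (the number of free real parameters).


The dimension of a statistical manifold equals the number of free
(independent) real parameters of the model. For a product of independent
blocks the parameter counts add.
- categorical on 6 outcomes (probabilities sum to 1): 6-1 = 5.
- 2-variate normal: 2 (mean) + 2*3/2 = 3 (symmetric covariance) = 5.
- Beta (a, b): 2.
Total = 5 + 5 + 2 = 12.
Dimension = 12

12


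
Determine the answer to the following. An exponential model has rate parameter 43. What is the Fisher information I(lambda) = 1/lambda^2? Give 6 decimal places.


Fisher information for exponential: I(lambda) = 1/lambda^2.
lambda = 43, lambda^2 = 1849.
I = 1/1849 = 0.000541

0.000541


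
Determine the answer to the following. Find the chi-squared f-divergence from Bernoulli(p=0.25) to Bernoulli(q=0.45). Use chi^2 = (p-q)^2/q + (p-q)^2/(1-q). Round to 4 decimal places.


Chi-squared divergence between Bernoulli distributions:
chi^2 = (p-q)^2/q + (p-q)^2/(1-q).
p = 0.25, q = 0.45, p-q = -0.2.
(p-q)^2 = 0.04.
term1 = 0.04/0.45 = 0.088889.
term2 = 0.04/0.55 = 0.072727.
chi^2 = 0.088889 + 0.072727 = 0.1616

0.1616


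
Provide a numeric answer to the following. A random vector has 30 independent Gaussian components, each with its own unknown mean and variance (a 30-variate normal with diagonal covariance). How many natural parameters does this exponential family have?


Exponential family dimension calculation:
Each univariate normal has two natural parameters (mu/sigma^2 and -1/(2 sigma^2)).
With 30 independent components, dim = 2 * 30 = 60.

60


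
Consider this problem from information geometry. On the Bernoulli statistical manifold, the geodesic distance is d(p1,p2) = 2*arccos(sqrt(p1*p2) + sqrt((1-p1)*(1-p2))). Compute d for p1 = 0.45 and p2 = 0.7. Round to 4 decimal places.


Geodesic distance on Bernoulli manifold:
d(p1,p2) = 2*arccos(sqrt(p1*p2) + sqrt((1-p1)*(1-p2))).
sqrt(p1*p2) = sqrt(0.45*0.7) = 0.561249.
sqrt((1-p1)*(1-p2)) = sqrt(0.55*0.3) = 0.406202.
arg = 0.561249 + 0.406202 = 0.967451.
d = 2*arccos(0.967451) = 0.5117

0.5117


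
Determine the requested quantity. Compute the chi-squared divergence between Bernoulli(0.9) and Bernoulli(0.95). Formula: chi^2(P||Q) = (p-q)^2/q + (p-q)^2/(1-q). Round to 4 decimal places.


Chi-squared divergence between Bernoulli distributions:
chi^2 = (p-q)^2/q + (p-q)^2/(1-q).
p = 0.9, q = 0.95, p-q = -0.05.
(p-q)^2 = 0.0025.
term1 = 0.0025/0.95 = 0.002632.
term2 = 0.0025/0.05 = 0.05.
chi^2 = 0.002632 + 0.05 = 0.0526

0.0526


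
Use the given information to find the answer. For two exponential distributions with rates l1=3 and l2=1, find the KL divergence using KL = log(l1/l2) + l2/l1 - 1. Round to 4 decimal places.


KL divergence for exponential family:
KL = log(l1/l2) + l2/l1 - 1.
log(3/1) = 1.098612.
1/3 = 0.333333.
KL = 1.098612 + 0.333333 - 1 = 0.4319

0.4319


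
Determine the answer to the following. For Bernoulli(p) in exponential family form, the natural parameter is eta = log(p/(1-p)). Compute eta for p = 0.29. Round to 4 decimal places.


Natural parameter for Bernoulli: eta = log(p/(1-p)).
p = 0.29, 1-p = 0.71.
p/(1-p) = 0.408451.
eta = log(0.408451) = -0.8954

-0.8954


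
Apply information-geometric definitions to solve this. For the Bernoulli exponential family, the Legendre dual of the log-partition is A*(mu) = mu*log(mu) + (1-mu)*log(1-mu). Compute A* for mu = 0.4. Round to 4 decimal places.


Legendre transform for Bernoulli:
A*(mu) = mu*log(mu) + (1-mu)*log(1-mu).
mu = 0.4, 1-mu = 0.6.
mu*log(mu) = 0.4*log(0.4) = -0.366516.
(1-mu)*log(1-mu) = 0.6*log(0.6) = -0.306495.
A* = -0.366516 + -0.306495 = -0.6730

-0.6730


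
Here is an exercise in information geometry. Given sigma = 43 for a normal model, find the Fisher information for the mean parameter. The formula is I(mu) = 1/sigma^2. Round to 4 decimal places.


The Fisher information for the mean of a normal distribution is I(mu) = 1/sigma^2.
sigma = 43, so sigma^2 = 1849.
I(mu) = 1/1849 = 0.0005

0.0005


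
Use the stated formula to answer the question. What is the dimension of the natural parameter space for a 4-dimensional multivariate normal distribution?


Exponential family dimension calculation:
For 4-dim MVN: mean has 4 params, covariance has 4*5/2 = 10 unique entries.
Total dim = 4 + 10 = 14.

14


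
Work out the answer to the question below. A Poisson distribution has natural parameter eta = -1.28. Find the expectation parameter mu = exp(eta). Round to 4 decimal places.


Expectation parameter for Poisson exponential family:
mu = exp(eta).
eta = -1.28.
mu = exp(-1.28) = 0.2780

0.2780


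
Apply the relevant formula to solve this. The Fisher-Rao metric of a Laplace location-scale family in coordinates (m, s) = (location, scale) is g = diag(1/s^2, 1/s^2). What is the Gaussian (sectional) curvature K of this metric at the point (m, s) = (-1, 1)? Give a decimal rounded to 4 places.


The metric has the form g = (A dm^2 + B ds^2)/s^2 with A = 1, B = 1.
Substitute u = sqrt(A/B)*m: g = B*(du^2 + ds^2)/s^2, i.e. B times the
Poincare upper half-plane metric, which has constant Gaussian curvature -1.
Scaling a 2D metric by a constant c divides the Gaussian curvature by c,
so K = -1/B = -1/(1) = -1.0000 everywhere (the point (m, s) = (-1, 1) is irrelevant:
the curvature is constant).
The requested Gaussian curvature is K = -1.0000.

-1.0000


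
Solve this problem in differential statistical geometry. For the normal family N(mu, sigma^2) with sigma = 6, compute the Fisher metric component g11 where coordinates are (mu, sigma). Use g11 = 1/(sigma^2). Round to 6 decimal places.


For the 2-parameter normal family, the Fisher metric has:
  g11 = 1/sigma^2, g22 = 2/sigma^2.
sigma = 6, sigma^2 = 36.
g11 = 0.027778

0.027778


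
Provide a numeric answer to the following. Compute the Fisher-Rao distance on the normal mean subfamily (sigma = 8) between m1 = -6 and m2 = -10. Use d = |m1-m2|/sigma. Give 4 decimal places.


On the fixed-variance normal subfamily, geodesic distance = |m1-m2|/sigma.
|-6 - -10| = 4.
sigma = 8.
d = 4/8 = 0.5000

0.5000


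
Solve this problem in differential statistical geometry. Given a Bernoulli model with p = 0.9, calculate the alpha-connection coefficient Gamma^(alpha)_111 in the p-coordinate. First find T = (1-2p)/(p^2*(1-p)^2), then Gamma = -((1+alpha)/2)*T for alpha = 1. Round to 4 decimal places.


Skewness (Amari-Chentsov) tensor: T = (1-2p)/(p^2*(1-p)^2).
p = 0.9, 1-2p = -0.8, p^2 = 0.81, (1-p)^2 = 0.01.
T = -0.8/(0.81 * 0.01) = -98.765432.
In the p-coordinate, Gamma^(alpha) = Gamma^(0) - (alpha/2)*T with Gamma^(0) = (1/2)*g'(p) = -T/2,
so Gamma^(alpha) = -((1+alpha)/2)*T.
alpha = 1, -(1+alpha)/2 = -1.0.
Gamma = -1.0 * -98.765432 = 98.7654

98.7654


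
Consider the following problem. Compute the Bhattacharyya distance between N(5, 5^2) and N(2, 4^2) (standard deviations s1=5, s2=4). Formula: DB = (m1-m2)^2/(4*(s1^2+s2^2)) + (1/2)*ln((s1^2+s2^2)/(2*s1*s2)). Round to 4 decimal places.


Bhattacharyya distance between two Gaussians:
DB = (m1-m2)^2/(4*(s1^2+s2^2)) + (1/2)*ln((s1^2+s2^2)/(2*s1*s2)).
(m1-m2)^2 = (3)^2 = 9.
s1^2+s2^2 = 25 + 16 = 41.
term1 = 9/164 = 0.054878.
term2 = 0.5*ln(41/40.0) = 0.012346.
DB = 0.054878 + 0.012346 = 0.0672

0.0672


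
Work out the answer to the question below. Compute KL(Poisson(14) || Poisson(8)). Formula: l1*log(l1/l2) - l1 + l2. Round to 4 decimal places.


KL divergence for Poisson:
KL = l1*log(l1/l2) - l1 + l2.
l1 = 14, l2 = 8.
log(14/8) = 0.559616.
l1*log(l1/l2) = 14 * 0.559616 = 7.834621.
KL = 7.834621 - 14 + 8 = 1.8346

1.8346


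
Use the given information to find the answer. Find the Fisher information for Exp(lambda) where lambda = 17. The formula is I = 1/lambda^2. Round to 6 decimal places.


Fisher information for exponential: I(lambda) = 1/lambda^2.
lambda = 17, lambda^2 = 289.
I = 1/289 = 0.003460

0.003460
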